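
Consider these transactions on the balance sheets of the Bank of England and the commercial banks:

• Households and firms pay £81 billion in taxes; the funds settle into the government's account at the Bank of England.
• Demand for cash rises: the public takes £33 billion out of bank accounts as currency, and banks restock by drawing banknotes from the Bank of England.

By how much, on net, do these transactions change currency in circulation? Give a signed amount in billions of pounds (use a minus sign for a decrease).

Government account inflow £81 billion: no currency enters or leaves circulation → 0.
Currency withdrawal £33 billion: notes leave the central bank → +£33B.
Net: 0 + 33 = +£33 billion.

+£33 billion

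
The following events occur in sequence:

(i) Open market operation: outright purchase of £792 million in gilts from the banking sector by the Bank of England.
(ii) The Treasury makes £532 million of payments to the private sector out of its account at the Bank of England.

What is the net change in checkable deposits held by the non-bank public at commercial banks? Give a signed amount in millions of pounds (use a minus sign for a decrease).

Bank of England balance sheet:
  Assets:      Securities +£792M
  Liabilities: Bank reserves +£1324M, Government deposits −£532M
Commercial banking system:
  Assets:      Reserves at CB +£1324M, Securities −£792M
  Liabilities: Checkable deposits +£532M
So the change in checkable deposits held by the non-bank public at commercial banks is +£532 million.

+£532 million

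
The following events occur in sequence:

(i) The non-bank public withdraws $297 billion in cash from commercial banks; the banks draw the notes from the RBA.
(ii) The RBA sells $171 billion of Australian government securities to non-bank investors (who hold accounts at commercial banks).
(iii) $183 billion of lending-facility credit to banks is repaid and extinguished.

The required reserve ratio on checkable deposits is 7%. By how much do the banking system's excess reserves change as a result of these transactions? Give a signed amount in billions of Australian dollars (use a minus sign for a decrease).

-$618.24 billion

Currency withdrawal $297 billion: reserves −$297B, deposits −$297B.
Asset sale (to non-banks) $171 billion: reserves −$171B, deposits −$171B.
Discount-window repayment $183 billion: reserves −$183B, deposits 0.
Totals: Δreserves = −$651B, Δdeposits = −$468B.
Δrequired reserves = 7% × −$468B = −$32.76B.
Δexcess reserves = Δreserves − Δrequired = −$651B − (−$32.76B) = -$618.24 billion.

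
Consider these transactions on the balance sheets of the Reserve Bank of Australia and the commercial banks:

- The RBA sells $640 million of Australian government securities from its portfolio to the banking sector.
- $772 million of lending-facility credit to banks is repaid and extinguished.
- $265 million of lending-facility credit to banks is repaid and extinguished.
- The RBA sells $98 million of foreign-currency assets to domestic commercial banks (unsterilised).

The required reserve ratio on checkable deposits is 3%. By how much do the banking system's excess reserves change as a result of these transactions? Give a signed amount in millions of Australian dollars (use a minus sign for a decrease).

-$1775 million

OMO sale (to banks) $640 million: reserves −$640M, deposits 0.
Discount-window repayment $772 million: reserves −$772M, deposits 0.
Discount-window repayment $265 million: reserves −$265M, deposits 0.
FX sale $98 million: reserves −$98M, deposits 0.
Totals: Δreserves = −$1775M, Δdeposits = 0.
Δrequired reserves = 3% × 0 = 0.
Δexcess reserves = Δreserves − Δrequired = −$1775M − (0) = -$1775 million.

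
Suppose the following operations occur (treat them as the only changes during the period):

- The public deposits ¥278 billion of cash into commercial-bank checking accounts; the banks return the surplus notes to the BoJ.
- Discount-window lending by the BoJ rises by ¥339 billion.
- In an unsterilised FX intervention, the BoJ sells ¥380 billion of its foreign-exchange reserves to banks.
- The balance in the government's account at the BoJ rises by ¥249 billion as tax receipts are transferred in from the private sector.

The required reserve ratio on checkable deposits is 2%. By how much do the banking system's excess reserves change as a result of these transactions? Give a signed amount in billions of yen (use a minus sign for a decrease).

Currency deposit ¥278 billion: reserves +¥278B, deposits +¥278B.
Discount-window loan ¥339 billion: reserves +¥339B, deposits 0.
FX sale ¥380 billion: reserves −¥380B, deposits 0.
Government account inflow ¥249 billion: reserves −¥249B, deposits −¥249B.
Totals: Δreserves = −¥12B, Δdeposits = +¥29B.
Δrequired reserves = 2% × +¥29B = +¥0.58B.
Δexcess reserves = Δreserves − Δrequired = −¥12B − (+¥0.58B) = -¥12.58 billion.

-¥12.58 billion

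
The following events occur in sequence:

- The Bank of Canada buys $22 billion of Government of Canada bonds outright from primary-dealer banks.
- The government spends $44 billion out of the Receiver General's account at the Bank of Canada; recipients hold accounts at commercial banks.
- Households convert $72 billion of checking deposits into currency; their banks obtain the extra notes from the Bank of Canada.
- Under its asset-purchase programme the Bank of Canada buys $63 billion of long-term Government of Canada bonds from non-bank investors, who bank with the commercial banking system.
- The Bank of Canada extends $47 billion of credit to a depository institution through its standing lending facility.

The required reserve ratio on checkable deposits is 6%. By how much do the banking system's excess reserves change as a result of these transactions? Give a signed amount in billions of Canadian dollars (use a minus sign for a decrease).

OMO purchase (from banks) $22 billion: reserves +$22B, deposits 0.
Government spending $44 billion: reserves +$44B, deposits +$44B.
Currency withdrawal $72 billion: reserves −$72B, deposits −$72B.
Asset purchase (from non-banks) $63 billion: reserves +$63B, deposits +$63B.
Discount-window loan $47 billion: reserves +$47B, deposits 0.
Totals: Δreserves = +$104B, Δdeposits = +$35B.
Δrequired reserves = 6% × +$35B = +$2.1B.
Δexcess reserves = Δreserves − Δrequired = +$104B − (+$2.1B) = +$101.9 billion.

+$101.9 billion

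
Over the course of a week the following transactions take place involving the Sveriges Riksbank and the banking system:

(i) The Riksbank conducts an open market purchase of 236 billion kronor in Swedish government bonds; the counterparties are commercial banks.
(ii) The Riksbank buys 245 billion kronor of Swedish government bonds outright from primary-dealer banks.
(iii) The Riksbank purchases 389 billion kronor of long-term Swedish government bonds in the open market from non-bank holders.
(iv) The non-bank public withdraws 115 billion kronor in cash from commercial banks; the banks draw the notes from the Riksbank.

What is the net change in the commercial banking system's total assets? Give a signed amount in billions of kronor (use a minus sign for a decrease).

+274 billion

Riksbank balance sheet:
  Assets:      Securities +870B
  Liabilities: Bank reserves +755B, Currency in circulation +115B
Commercial banking system:
  Assets:      Reserves at CB +755B, Securities −481B
  Liabilities: Checkable deposits +274B
Change in total bank assets = +274 billion.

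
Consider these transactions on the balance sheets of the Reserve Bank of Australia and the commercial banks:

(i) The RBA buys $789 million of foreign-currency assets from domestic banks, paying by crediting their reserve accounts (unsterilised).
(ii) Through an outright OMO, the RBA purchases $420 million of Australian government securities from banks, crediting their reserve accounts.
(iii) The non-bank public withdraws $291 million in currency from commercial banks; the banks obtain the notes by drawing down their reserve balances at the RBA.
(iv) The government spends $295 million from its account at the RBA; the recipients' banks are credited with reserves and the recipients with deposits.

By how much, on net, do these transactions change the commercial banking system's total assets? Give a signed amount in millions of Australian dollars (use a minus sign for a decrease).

RBA balance sheet:
  Assets:      Securities +$420M, Foreign assets +$789M
  Liabilities: Bank reserves +$1213M, Currency in circulation +$291M, Government deposits −$295M
Commercial banking system:
  Assets:      Reserves at CB +$1213M, Securities −$420M, Foreign assets −$789M
  Liabilities: Checkable deposits +$4M
Change in total bank assets = +$4 million.

+$4 million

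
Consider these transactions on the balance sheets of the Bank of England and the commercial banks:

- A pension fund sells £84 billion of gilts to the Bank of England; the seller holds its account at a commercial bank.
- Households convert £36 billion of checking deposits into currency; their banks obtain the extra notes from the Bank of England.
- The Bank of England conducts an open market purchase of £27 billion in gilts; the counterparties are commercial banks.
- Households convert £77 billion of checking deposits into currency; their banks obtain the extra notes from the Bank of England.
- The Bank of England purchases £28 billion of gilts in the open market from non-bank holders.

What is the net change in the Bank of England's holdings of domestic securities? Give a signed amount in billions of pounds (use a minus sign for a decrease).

Asset purchase (from non-banks) £84 billion: securities added to the Bank of England's portfolio → +£84B.
Currency withdrawal £36 billion: the Bank of England's securities portfolio is untouched → 0.
OMO purchase (from banks) £27 billion: securities added to the Bank of England's portfolio → +£27B.
Currency withdrawal £77 billion: the Bank of England's securities portfolio is untouched → 0.
Asset purchase (from non-banks) £28 billion: securities added to the Bank of England's portfolio → +£28B.
Net: 84 + 0 + 27 + 0 + 28 = +£139 billion.

+£139 billion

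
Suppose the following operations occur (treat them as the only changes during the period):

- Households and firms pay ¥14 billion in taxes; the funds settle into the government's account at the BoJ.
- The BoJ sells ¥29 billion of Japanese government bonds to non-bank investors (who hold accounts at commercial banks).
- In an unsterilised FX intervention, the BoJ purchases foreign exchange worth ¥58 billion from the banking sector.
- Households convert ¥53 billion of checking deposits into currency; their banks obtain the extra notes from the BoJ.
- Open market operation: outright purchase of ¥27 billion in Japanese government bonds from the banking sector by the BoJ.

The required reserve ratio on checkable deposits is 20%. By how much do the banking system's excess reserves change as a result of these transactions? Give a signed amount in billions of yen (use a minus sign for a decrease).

Government account inflow ¥14 billion: reserves −¥14B, deposits −¥14B.
Asset sale (to non-banks) ¥29 billion: reserves −¥29B, deposits −¥29B.
FX purchase ¥58 billion: reserves +¥58B, deposits 0.
Currency withdrawal ¥53 billion: reserves −¥53B, deposits −¥53B.
OMO purchase (from banks) ¥27 billion: reserves +¥27B, deposits 0.
Totals: Δreserves = −¥11B, Δdeposits = −¥96B.
Δrequired reserves = 20% × −¥96B = −¥19.2B.
Δexcess reserves = Δreserves − Δrequired = −¥11B − (−¥19.2B) = +¥8.2 billion.

+¥8.2 billion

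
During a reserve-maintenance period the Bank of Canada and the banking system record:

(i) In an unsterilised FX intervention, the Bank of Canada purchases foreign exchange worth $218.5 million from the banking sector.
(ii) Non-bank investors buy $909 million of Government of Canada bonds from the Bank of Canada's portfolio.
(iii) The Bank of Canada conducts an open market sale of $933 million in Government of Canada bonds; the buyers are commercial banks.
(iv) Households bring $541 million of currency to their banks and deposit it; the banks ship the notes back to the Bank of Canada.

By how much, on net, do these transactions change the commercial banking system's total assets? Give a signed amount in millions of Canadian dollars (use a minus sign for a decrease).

-$368 million

FX purchase $218.5 million: just an asset swap on bank balance sheets → 0.
Asset sale (to non-banks) $909 million: bank balance sheets shrink → −$909M.
OMO sale (to banks) $933 million: just an asset swap on bank balance sheets → 0.
Currency deposit $541 million: bank balance sheets expand → +$541M.
Net: 0 − 909 + 0 + 541 = -$368 million.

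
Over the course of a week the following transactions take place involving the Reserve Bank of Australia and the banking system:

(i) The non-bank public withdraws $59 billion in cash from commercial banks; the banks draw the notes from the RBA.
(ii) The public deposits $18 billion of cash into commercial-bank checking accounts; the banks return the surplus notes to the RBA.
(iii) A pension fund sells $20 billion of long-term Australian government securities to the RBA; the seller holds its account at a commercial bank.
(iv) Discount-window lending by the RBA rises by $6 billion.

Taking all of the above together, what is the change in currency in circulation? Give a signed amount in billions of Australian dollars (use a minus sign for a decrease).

Currency withdrawal $59 billion: notes leave the central bank → +$59B.
Currency deposit $18 billion: notes return to the central bank → −$18B.
Asset purchase (from non-banks) $20 billion: no currency enters or leaves circulation → 0.
Discount-window loan $6 billion: no currency enters or leaves circulation → 0.
Net: 59 − 18 + 0 + 0 = +$41 billion.

+$41 billion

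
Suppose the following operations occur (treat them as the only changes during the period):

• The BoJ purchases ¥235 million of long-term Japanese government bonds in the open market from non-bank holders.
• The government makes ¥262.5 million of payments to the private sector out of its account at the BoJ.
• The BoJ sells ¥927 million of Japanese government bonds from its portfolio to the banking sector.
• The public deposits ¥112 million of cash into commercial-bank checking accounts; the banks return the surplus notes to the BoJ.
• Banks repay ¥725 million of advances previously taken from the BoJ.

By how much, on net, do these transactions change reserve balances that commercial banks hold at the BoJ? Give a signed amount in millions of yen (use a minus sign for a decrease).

Asset purchase (from non-banks) ¥235 million: the BoJ pays by crediting reserve accounts → +¥235M.
Government spending ¥262.5 million: government payments flow into bank reserve accounts → +¥262.5M.
OMO sale (to banks) ¥927 million: the buying banks pay out of their reserve balances → −¥927M.
Currency deposit ¥112 million: returned notes are swapped for reserve credit → +¥112M.
Discount-window repayment ¥725 million: repayment is debited from reserves → −¥725M.
Net: 235 + 262.5 − 927 + 112 − 725 = -¥1042.5 million.

-¥1042.5 million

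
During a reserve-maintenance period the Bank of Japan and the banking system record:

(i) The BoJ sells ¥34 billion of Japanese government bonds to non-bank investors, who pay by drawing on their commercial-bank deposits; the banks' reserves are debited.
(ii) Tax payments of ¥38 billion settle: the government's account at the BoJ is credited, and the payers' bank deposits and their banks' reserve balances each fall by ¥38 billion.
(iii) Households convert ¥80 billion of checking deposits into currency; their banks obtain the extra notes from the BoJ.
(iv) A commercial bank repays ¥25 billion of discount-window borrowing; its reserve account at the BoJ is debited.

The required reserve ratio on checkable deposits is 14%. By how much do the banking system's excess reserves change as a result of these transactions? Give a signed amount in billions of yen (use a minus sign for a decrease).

-¥155.72 billion

Asset sale (to non-banks) ¥34 billion: reserves −¥34B, deposits −¥34B.
Government account inflow ¥38 billion: reserves −¥38B, deposits −¥38B.
Currency withdrawal ¥80 billion: reserves −¥80B, deposits −¥80B.
Discount-window repayment ¥25 billion: reserves −¥25B, deposits 0.
Totals: Δreserves = −¥177B, Δdeposits = −¥152B.
Δrequired reserves = 14% × −¥152B = −¥21.28B.
Δexcess reserves = Δreserves − Δrequired = −¥177B − (−¥21.28B) = -¥155.72 billion.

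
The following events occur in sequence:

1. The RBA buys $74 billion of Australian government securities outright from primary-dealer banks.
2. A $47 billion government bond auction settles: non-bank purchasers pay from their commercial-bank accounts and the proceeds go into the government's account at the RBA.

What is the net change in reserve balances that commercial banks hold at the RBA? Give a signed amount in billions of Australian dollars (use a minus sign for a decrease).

OMO purchase (from banks) $74 billion: the RBA pays by crediting reserve accounts → +$74B.
Government account inflow $47 billion: funds move from bank reserves into the government account → −$47B.
Net: 74 − 47 = +$27 billion.

+$27 billion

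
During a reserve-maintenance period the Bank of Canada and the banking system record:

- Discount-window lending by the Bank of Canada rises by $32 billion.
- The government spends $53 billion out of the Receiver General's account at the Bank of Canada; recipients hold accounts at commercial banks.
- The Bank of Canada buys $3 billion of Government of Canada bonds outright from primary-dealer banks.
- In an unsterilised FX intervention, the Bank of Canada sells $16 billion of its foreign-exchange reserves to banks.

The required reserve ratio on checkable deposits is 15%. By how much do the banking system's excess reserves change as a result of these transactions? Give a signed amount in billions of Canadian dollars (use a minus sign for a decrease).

+$64.05 billion

Discount-window loan $32 billion: reserves +$32B, deposits 0.
Government spending $53 billion: reserves +$53B, deposits +$53B.
OMO purchase (from banks) $3 billion: reserves +$3B, deposits 0.
FX sale $16 billion: reserves −$16B, deposits 0.
Totals: Δreserves = +$72B, Δdeposits = +$53B.
Δrequired reserves = 15% × +$53B = +$7.95B.
Δexcess reserves = Δreserves − Δrequired = +$72B − (+$7.95B) = +$64.05 billion.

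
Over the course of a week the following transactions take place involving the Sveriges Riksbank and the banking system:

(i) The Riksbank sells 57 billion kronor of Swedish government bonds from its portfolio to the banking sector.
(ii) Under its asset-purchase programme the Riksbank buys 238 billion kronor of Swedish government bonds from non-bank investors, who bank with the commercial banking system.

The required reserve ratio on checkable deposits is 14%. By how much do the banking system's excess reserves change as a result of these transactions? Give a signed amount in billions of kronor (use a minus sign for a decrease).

OMO sale (to banks) 57 billion kronor: reserves −57B, deposits 0.
Asset purchase (from non-banks) 238 billion kronor: reserves +238B, deposits +238B.
Totals: Δreserves = +181B, Δdeposits = +238B.
Δrequired reserves = 14% × +238B = +33.32B.
Δexcess reserves = Δreserves − Δrequired = +181B − (+33.32B) = +147.68 billion.

+147.68 billion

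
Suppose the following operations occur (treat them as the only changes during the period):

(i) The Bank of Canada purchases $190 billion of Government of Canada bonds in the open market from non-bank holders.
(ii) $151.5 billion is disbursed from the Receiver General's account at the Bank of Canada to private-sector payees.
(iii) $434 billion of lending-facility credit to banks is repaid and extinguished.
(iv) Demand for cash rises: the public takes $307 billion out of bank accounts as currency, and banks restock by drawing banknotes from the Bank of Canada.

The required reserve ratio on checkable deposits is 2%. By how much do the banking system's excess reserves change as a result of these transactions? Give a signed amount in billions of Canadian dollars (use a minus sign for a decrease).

-$400.19 billion

Asset purchase (from non-banks) $190 billion: reserves +$190B, deposits +$190B.
Government spending $151.5 billion: reserves +$151.5B, deposits +$151.5B.
Discount-window repayment $434 billion: reserves −$434B, deposits 0.
Currency withdrawal $307 billion: reserves −$307B, deposits −$307B.
Totals: Δreserves = −$399.5B, Δdeposits = +$34.5B.
Δrequired reserves = 2% × +$34.5B = +$0.69B.
Δexcess reserves = Δreserves − Δrequired = −$399.5B − (+$0.69B) = -$400.19 billion.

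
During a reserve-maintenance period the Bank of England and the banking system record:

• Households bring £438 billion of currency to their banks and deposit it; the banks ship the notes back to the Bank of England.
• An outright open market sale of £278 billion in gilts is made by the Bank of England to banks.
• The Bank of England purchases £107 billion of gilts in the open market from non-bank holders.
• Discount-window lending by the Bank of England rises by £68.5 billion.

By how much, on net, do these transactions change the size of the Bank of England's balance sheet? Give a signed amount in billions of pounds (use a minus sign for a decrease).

-£102.5 billion

Currency deposit £438 billion: only the composition of liabilities changes → 0.
OMO sale (to banks) £278 billion: a Bank of England asset is shed → −£278B.
Asset purchase (from non-banks) £107 billion: a Bank of England asset is acquired → +£107B.
Discount-window loan £68.5 billion: a Bank of England asset is acquired → +£68.5B.
Net: 0 − 278 + 107 + 68.5 = -£102.5 billion.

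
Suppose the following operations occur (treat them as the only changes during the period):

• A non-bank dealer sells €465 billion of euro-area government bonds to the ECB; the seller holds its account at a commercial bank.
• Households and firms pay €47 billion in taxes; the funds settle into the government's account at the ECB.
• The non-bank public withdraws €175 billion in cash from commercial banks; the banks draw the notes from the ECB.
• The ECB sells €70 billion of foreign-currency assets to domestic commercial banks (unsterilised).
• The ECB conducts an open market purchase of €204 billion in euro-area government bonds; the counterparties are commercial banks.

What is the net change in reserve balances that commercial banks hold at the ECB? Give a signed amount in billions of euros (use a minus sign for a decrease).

+€377 billion

ECB balance sheet:
  Assets:      Securities +€669B, Foreign assets −€70B
  Liabilities: Bank reserves +€377B, Currency in circulation +€175B, Government deposits +€47B
Commercial banking system:
  Assets:      Reserves at CB +€377B, Securities −€204B, Foreign assets +€70B
  Liabilities: Checkable deposits +€243B
So the change in reserve balances that commercial banks hold at the ECB is +€377 billion.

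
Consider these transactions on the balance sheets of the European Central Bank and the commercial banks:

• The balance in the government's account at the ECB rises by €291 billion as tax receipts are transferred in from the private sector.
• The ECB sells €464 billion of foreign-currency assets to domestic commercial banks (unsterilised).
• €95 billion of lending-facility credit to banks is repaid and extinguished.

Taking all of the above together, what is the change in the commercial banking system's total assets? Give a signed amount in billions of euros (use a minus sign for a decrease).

-€386 billion

ECB balance sheet:
  Assets:      Loans to banks −€95B, Foreign assets −€464B
  Liabilities: Bank reserves −€850B, Government deposits +€291B
Commercial banking system:
  Assets:      Reserves at CB −€850B, Foreign assets +€464B
  Liabilities: Checkable deposits −€291B, Borrowings from CB −€95B
Change in total bank assets = -€386 billion.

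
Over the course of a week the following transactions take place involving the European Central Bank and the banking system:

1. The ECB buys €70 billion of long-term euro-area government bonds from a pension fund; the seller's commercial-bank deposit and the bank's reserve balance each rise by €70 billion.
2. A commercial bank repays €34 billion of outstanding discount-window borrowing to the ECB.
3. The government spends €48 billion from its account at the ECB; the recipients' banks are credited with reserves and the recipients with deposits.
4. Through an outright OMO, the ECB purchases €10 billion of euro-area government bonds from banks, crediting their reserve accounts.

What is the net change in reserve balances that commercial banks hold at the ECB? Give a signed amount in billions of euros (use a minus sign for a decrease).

+€94 billion

Asset purchase (from non-banks) €70 billion: the ECB pays by crediting reserve accounts → +€70B.
Discount-window repayment €34 billion: repayment is debited from reserves → −€34B.
Government spending €48 billion: government payments flow into bank reserve accounts → +€48B.
OMO purchase (from banks) €10 billion: the ECB pays by crediting reserve accounts → +€10B.
Net: 70 − 34 + 48 + 10 = +€94 billion.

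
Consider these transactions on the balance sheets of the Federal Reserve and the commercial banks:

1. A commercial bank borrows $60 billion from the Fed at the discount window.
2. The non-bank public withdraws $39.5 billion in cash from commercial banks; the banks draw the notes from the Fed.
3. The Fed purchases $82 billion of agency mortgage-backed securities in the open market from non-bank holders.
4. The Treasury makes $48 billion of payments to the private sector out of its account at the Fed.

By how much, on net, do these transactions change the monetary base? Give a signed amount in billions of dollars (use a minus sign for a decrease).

Discount-window loan $60 billion: Fed balance sheet expands → +$60B.
Currency withdrawal $39.5 billion: just a shift between currency and reserves — both are base money → 0.
Asset purchase (from non-banks) $82 billion: Fed balance sheet expands → +$82B.
Government spending $48 billion: a non-base liability converts back to reserves → +$48B.
Net: 60 + 0 + 82 + 48 = +$190 billion.

+$190 billion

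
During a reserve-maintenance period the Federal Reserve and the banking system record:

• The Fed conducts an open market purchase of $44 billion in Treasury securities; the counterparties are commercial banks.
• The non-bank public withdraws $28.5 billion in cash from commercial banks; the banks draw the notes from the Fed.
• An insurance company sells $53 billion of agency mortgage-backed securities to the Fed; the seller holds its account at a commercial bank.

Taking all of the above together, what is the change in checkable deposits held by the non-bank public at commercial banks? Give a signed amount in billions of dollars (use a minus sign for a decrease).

+$24.5 billion

Fed balance sheet:
  Assets:      Securities +$97B
  Liabilities: Bank reserves +$68.5B, Currency in circulation +$28.5B
Commercial banking system:
  Assets:      Reserves at CB +$68.5B, Securities −$44B
  Liabilities: Checkable deposits +$24.5B
So the change in checkable deposits held by the non-bank public at commercial banks is +$24.5 billion.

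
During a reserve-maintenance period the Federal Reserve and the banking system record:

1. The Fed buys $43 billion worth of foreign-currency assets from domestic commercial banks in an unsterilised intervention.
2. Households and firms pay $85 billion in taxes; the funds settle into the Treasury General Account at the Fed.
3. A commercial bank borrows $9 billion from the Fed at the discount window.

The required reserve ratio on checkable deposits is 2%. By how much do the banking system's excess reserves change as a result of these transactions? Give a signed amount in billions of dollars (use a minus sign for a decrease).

FX purchase $43 billion: reserves +$43B, deposits 0.
Government account inflow $85 billion: reserves −$85B, deposits −$85B.
Discount-window loan $9 billion: reserves +$9B, deposits 0.
Totals: Δreserves = −$33B, Δdeposits = −$85B.
Δrequired reserves = 2% × −$85B = −$1.7B.
Δexcess reserves = Δreserves − Δrequired = −$33B − (−$1.7B) = -$31.3 billion.

-$31.3 billion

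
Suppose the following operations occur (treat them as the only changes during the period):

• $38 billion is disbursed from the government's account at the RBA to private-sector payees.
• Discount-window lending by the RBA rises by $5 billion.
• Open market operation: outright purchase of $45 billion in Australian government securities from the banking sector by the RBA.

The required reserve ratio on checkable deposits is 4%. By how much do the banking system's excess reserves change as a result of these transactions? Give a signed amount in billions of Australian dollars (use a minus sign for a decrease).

+$86.48 billion

Government spending $38 billion: reserves +$38B, deposits +$38B.
Discount-window loan $5 billion: reserves +$5B, deposits 0.
OMO purchase (from banks) $45 billion: reserves +$45B, deposits 0.
Totals: Δreserves = +$88B, Δdeposits = +$38B.
Δrequired reserves = 4% × +$38B = +$1.52B.
Δexcess reserves = Δreserves − Δrequired = +$88B − (+$1.52B) = +$86.48 billion.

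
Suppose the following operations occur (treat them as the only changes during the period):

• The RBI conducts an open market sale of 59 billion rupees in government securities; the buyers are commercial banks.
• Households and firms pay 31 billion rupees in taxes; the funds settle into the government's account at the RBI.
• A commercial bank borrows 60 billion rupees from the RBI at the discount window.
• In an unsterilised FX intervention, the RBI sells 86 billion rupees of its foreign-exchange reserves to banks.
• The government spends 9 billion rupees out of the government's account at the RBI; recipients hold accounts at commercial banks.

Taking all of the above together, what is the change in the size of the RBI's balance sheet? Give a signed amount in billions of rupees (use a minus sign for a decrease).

RBI balance sheet:
  Assets:      Securities −59B, Loans to banks +60B, Foreign assets −86B
  Liabilities: Bank reserves −107B, Government deposits +22B
Change in total RBI assets = -85 billion.

-85 billion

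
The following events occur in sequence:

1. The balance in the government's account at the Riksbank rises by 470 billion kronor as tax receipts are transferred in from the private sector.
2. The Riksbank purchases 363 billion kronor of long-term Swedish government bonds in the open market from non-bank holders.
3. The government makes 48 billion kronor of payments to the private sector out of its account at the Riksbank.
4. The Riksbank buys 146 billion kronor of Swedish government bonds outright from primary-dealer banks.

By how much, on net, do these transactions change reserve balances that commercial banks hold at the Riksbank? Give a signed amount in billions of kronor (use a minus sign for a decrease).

Government account inflow 470 billion kronor: funds move from bank reserves into the government account → −470B.
Asset purchase (from non-banks) 363 billion kronor: the Riksbank pays by crediting reserve accounts → +363B.
Government spending 48 billion kronor: government payments flow into bank reserve accounts → +48B.
OMO purchase (from banks) 146 billion kronor: the Riksbank pays by crediting reserve accounts → +146B.
Net: −470 + 363 + 48 + 146 = +87 billion.

+87 billion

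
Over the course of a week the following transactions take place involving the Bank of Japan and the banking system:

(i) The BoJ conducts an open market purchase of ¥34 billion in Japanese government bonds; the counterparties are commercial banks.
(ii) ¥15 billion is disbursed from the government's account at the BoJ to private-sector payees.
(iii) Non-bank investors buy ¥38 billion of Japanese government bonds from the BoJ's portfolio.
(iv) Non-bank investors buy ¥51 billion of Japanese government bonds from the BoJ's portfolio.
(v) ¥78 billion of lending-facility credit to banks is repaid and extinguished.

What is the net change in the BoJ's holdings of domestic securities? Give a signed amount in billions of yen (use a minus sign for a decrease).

OMO purchase (from banks) ¥34 billion: securities added to the BoJ's portfolio → +¥34B.
Government spending ¥15 billion: the BoJ's securities portfolio is untouched → 0.
Asset sale (to non-banks) ¥38 billion: securities removed from the BoJ's portfolio → −¥38B.
Asset sale (to non-banks) ¥51 billion: securities removed from the BoJ's portfolio → −¥51B.
Discount-window repayment ¥78 billion: the BoJ's securities portfolio is untouched → 0.
Net: 34 + 0 − 38 − 51 + 0 = -¥55 billion.

-¥55 billion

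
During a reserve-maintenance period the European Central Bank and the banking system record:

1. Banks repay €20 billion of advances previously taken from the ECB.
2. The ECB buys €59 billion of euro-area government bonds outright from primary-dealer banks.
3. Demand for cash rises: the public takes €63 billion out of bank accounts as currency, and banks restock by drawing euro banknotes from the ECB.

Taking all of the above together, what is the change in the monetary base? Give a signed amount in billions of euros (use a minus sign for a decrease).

+€39 billion

ECB balance sheet:
  Assets:      Securities +€59B, Loans to banks −€20B
  Liabilities: Bank reserves −€24B, Currency in circulation +€63B
Commercial banking system:
  Assets:      Reserves at CB −€24B, Securities −€59B
  Liabilities: Checkable deposits −€63B, Borrowings from CB −€20B
Monetary base = currency + reserves: +€63B + (−€24B) = +€39 billion.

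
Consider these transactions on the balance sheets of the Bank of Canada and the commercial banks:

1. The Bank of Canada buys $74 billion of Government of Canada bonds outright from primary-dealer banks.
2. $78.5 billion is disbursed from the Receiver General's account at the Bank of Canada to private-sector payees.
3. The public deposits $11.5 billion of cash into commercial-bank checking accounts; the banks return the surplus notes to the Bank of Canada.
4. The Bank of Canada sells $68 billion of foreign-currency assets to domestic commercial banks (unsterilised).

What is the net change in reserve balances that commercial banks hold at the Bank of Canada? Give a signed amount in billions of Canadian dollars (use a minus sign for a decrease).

Bank of Canada balance sheet:
  Assets:      Securities +$74B, Foreign assets −$68B
  Liabilities: Bank reserves +$96B, Currency in circulation −$11.5B, Government deposits −$78.5B
Commercial banking system:
  Assets:      Reserves at CB +$96B, Securities −$74B, Foreign assets +$68B
  Liabilities: Checkable deposits +$90B
So the change in reserve balances that commercial banks hold at the Bank of Canada is +$96 billion.

+$96 billion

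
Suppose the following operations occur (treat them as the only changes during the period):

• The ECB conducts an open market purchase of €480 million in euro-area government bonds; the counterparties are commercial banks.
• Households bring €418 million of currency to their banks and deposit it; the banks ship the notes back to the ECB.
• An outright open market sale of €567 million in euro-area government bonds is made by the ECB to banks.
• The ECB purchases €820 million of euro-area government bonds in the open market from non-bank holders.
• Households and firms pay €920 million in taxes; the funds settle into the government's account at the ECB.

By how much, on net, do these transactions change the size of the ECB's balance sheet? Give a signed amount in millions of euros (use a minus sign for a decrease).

+€733 million

OMO purchase (from banks) €480 million: an ECB asset is acquired → +€480M.
Currency deposit €418 million: only the composition of liabilities changes → 0.
OMO sale (to banks) €567 million: an ECB asset is shed → −€567M.
Asset purchase (from non-banks) €820 million: an ECB asset is acquired → +€820M.
Government account inflow €920 million: only the composition of liabilities changes → 0.
Net: 480 + 0 − 567 + 820 + 0 = +€733 million.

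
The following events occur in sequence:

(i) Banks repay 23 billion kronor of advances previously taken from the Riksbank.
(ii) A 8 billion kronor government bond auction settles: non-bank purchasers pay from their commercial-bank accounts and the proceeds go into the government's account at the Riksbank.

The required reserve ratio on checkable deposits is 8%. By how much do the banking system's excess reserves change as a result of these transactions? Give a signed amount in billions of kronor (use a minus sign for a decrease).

Discount-window repayment 23 billion kronor: reserves −23B, deposits 0.
Government account inflow 8 billion kronor: reserves −8B, deposits −8B.
Totals: Δreserves = −31B, Δdeposits = −8B.
Δrequired reserves = 8% × −8B = −0.64B.
Δexcess reserves = Δreserves − Δrequired = −31B − (−0.64B) = -30.36 billion.

-30.36 billion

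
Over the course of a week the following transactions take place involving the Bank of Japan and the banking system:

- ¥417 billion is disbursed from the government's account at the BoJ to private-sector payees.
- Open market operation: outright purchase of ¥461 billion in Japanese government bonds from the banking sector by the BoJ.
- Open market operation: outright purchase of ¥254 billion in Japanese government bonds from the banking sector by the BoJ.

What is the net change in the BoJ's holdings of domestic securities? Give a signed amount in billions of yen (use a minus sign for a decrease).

+¥715 billion

Government spending ¥417 billion: the BoJ's securities portfolio is untouched → 0.
OMO purchase (from banks) ¥461 billion: securities added to the BoJ's portfolio → +¥461B.
OMO purchase (from banks) ¥254 billion: securities added to the BoJ's portfolio → +¥254B.
Net: 0 + 461 + 254 = +¥715 billion.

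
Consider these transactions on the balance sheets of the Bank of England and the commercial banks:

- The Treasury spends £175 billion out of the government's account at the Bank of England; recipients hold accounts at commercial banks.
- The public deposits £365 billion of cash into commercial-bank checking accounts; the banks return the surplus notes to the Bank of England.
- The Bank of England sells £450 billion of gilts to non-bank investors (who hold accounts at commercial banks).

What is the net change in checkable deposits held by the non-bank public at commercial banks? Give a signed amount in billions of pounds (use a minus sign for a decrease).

+£90 billion

Bank of England balance sheet:
  Assets:      Securities −£450B
  Liabilities: Bank reserves +£90B, Currency in circulation −£365B, Government deposits −£175B
Commercial banking system:
  Assets:      Reserves at CB +£90B
  Liabilities: Checkable deposits +£90B
So the change in checkable deposits held by the non-bank public at commercial banks is +£90 billion.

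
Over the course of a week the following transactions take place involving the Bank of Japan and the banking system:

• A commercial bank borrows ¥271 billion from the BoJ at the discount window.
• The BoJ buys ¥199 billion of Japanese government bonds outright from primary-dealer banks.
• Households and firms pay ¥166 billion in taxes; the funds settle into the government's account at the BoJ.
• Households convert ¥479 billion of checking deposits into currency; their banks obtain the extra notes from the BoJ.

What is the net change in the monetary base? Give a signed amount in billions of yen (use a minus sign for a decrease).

+¥304 billion

Discount-window loan ¥271 billion: BoJ balance sheet expands → +¥271B.
OMO purchase (from banks) ¥199 billion: BoJ balance sheet expands → +¥199B.
Government account inflow ¥166 billion: reserves shift to a non-base liability → −¥166B.
Currency withdrawal ¥479 billion: just a shift between currency and reserves — both are base money → 0.
Net: 271 + 199 − 166 + 0 = +¥304 billion.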